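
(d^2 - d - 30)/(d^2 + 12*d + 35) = (d - 6)/(d + 7)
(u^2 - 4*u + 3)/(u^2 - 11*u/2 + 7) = 2*(u^2 - 4*u + 3)/(2*u^2 - 11*u + 14)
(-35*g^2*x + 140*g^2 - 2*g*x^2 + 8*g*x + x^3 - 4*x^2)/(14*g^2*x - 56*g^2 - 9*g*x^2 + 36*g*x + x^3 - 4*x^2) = (5*g + x)/(-2*g + x)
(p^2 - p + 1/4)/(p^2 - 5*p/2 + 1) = (p - 1/2)/(p - 2)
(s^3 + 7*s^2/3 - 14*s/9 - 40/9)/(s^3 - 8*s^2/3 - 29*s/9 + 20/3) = (s + 2)/(s - 3)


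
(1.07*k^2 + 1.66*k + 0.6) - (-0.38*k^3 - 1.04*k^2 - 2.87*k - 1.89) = 0.38*k^3 + 2.11*k^2 + 4.53*k + 2.49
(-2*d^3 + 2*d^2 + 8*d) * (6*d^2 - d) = -12*d^5 + 14*d^4 + 46*d^3 - 8*d^2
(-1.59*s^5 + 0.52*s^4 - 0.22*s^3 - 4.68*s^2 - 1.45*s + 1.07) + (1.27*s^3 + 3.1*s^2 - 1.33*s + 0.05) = -1.59*s^5 + 0.52*s^4 + 1.05*s^3 - 1.58*s^2 - 2.78*s + 1.12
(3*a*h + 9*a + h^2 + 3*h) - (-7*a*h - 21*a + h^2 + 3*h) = 10*a*h + 30*a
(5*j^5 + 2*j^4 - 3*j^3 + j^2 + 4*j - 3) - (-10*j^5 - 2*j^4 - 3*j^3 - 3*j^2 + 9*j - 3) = 15*j^5 + 4*j^4 + 4*j^2 - 5*j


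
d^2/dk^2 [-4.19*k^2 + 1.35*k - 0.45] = -8.38000000000000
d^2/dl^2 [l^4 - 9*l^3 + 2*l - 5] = 6*l*(2*l - 9)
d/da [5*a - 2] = 5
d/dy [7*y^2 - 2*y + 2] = 14*y - 2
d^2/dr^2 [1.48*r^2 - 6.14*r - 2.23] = 2.96000000000000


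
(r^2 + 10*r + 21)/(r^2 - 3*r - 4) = (r^2 + 10*r + 21)/(r^2 - 3*r - 4)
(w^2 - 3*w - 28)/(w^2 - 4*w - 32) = (w - 7)/(w - 8)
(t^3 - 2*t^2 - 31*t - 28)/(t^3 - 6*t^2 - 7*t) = (t + 4)/t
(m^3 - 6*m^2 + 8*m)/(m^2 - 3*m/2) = 2*(m^2 - 6*m + 8)/(2*m - 3)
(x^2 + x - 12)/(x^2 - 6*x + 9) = (x + 4)/(x - 3)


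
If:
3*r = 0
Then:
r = 0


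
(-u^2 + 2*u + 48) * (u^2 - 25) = -u^4 + 2*u^3 + 73*u^2 - 50*u - 1200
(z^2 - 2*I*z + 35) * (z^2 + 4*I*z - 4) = z^4 + 2*I*z^3 + 39*z^2 + 148*I*z - 140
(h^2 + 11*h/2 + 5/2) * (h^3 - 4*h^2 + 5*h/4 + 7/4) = h^5 + 3*h^4/2 - 73*h^3/4 - 11*h^2/8 + 51*h/4 + 35/8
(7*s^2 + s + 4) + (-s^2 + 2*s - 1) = 6*s^2 + 3*s + 3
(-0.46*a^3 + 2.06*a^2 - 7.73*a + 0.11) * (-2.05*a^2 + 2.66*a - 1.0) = 0.943*a^5 - 5.4466*a^4 + 21.7861*a^3 - 22.8473*a^2 + 8.0226*a - 0.11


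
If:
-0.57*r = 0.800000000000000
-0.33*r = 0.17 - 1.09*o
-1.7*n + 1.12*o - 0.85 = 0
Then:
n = -0.68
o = -0.27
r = -1.40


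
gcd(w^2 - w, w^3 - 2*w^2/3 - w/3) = w^2 - w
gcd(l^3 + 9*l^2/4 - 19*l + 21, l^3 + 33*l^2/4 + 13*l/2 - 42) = l^2 + 17*l/4 - 21/2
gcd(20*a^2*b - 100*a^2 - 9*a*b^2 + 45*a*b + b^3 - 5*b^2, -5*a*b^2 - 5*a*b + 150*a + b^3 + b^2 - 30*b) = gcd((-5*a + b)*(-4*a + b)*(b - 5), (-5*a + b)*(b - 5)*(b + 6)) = 5*a*b - 25*a - b^2 + 5*b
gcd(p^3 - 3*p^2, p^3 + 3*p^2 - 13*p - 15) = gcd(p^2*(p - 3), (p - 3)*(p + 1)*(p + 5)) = p - 3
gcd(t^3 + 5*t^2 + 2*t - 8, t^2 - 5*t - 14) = t + 2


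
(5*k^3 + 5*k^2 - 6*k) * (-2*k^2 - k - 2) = -10*k^5 - 15*k^4 - 3*k^3 - 4*k^2 + 12*k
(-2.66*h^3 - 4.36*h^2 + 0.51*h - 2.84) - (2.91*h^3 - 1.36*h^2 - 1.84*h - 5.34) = -5.57*h^3 - 3.0*h^2 + 2.35*h + 2.5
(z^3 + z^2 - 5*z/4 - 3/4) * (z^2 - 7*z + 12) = z^5 - 6*z^4 + 15*z^3/4 + 20*z^2 - 39*z/4 - 9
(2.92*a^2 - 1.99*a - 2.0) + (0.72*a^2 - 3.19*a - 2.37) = 3.64*a^2 - 5.18*a - 4.37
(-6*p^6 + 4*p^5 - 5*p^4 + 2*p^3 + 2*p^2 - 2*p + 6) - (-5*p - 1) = -6*p^6 + 4*p^5 - 5*p^4 + 2*p^3 + 2*p^2 + 3*p + 7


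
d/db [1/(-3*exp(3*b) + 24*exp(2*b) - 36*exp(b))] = (exp(2*b) - 16*exp(b)/3 + 4)*exp(-b)/(exp(2*b) - 8*exp(b) + 12)^2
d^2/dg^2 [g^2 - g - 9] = 2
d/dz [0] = 0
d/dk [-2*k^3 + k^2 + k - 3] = -6*k^2 + 2*k + 1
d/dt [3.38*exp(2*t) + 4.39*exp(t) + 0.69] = (6.76*exp(t) + 4.39)*exp(t)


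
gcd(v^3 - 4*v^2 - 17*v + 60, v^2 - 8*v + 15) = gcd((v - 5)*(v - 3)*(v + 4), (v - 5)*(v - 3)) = v^2 - 8*v + 15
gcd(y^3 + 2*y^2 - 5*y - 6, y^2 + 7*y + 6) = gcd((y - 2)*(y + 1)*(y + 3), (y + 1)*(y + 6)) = y + 1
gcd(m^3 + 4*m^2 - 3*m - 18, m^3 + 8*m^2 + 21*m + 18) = m^2 + 6*m + 9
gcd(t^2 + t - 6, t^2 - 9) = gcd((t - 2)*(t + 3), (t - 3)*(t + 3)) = t + 3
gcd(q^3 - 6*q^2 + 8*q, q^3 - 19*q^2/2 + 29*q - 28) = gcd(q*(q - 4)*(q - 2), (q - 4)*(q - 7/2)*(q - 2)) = q^2 - 6*q + 8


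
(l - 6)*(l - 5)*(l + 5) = l^3 - 6*l^2 - 25*l + 150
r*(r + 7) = r^2 + 7*r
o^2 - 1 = (o - 1)*(o + 1)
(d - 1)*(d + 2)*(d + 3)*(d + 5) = d^4 + 9*d^3 + 21*d^2 - d - 30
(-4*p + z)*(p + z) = -4*p^2 - 3*p*z + z^2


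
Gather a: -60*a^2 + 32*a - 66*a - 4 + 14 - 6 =-60*a^2 - 34*a + 4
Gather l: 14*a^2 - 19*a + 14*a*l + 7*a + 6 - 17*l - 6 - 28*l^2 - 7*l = 14*a^2 - 12*a - 28*l^2 + l*(14*a - 24)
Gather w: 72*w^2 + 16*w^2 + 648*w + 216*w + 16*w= 88*w^2 + 880*w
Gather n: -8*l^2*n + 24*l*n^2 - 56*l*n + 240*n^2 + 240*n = n^2*(24*l + 240) + n*(-8*l^2 - 56*l + 240)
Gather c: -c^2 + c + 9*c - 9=-c^2 + 10*c - 9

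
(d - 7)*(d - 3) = d^2 - 10*d + 21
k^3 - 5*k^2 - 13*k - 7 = (k - 7)*(k + 1)^2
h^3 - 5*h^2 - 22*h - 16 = (h - 8)*(h + 1)*(h + 2)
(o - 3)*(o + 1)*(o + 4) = o^3 + 2*o^2 - 11*o - 12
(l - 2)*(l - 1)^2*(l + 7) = l^4 + 3*l^3 - 23*l^2 + 33*l - 14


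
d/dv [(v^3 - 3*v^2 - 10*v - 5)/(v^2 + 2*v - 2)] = (v^4 + 4*v^3 - 2*v^2 + 22*v + 30)/(v^4 + 4*v^3 - 8*v + 4)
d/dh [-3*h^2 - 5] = -6*h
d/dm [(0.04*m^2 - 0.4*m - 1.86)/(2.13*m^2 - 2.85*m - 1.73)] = (0.738*m^2 + 7.7852*m - 4.609)/(4.5369*m^4 - 12.141*m^3 + 0.752700000000001*m^2 + 9.861*m + 2.9929)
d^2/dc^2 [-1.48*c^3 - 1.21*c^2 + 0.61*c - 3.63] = -8.88*c - 2.42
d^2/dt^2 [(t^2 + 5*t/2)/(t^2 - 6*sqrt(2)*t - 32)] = (5*t^3 + 12*sqrt(2)*t^3 + 192*t^2 + 480*t - 960*sqrt(2) + 2048)/(t^6 - 18*sqrt(2)*t^5 + 120*t^4 + 720*sqrt(2)*t^3 - 3840*t^2 - 18432*sqrt(2)*t - 32768)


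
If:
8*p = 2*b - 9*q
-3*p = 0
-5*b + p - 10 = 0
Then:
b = -2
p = 0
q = -4/9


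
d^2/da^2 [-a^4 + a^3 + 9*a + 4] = 6*a*(1 - 2*a)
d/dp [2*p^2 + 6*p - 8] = 4*p + 6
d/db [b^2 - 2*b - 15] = 2*b - 2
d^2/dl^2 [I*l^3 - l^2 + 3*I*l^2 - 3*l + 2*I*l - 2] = 6*I*l - 2 + 6*I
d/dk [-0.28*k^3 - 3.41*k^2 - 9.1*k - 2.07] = -0.84*k^2 - 6.82*k - 9.1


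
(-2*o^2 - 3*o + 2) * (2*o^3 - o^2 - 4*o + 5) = -4*o^5 - 4*o^4 + 15*o^3 - 23*o + 10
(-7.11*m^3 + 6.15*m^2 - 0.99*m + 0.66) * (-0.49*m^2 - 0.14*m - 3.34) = 3.4839*m^5 - 2.0181*m^4 + 23.3715*m^3 - 20.7258*m^2 + 3.2142*m - 2.2044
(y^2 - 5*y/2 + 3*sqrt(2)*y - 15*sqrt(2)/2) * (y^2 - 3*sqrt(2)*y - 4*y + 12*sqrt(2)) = y^4 - 13*y^3/2 - 8*y^2 + 117*y - 180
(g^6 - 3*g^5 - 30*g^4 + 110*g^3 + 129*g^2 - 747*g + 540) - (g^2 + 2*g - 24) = g^6 - 3*g^5 - 30*g^4 + 110*g^3 + 128*g^2 - 749*g + 564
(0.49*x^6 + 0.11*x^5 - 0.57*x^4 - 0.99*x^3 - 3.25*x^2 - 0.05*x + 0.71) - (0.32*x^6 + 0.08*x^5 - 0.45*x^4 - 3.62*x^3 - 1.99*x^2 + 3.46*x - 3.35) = 0.17*x^6 + 0.03*x^5 - 0.12*x^4 + 2.63*x^3 - 1.26*x^2 - 3.51*x + 4.06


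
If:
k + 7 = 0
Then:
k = -7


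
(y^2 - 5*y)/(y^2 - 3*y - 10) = y/(y + 2)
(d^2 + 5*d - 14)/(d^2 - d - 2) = (d + 7)/(d + 1)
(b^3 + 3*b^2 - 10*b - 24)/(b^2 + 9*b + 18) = (b^3 + 3*b^2 - 10*b - 24)/(b^2 + 9*b + 18)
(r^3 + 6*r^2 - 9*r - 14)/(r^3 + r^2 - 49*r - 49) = (r - 2)/(r - 7)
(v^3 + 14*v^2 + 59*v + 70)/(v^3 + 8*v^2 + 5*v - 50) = (v^2 + 9*v + 14)/(v^2 + 3*v - 10)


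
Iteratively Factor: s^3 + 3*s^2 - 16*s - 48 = (s + 3)*(s^2 - 16) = (s - 4)*(s + 3)*(s + 4)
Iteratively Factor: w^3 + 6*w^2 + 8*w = (w)*(w^2 + 6*w + 8) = w*(w + 4)*(w + 2)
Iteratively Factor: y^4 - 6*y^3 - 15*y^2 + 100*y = (y - 5)*(y^3 - y^2 - 20*y) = (y - 5)*(y + 4)*(y^2 - 5*y) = y*(y - 5)*(y + 4)*(y - 5)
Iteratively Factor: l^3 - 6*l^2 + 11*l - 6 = (l - 3)*(l^2 - 3*l + 2) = (l - 3)*(l - 2)*(l - 1)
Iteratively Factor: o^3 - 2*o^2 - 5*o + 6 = (o - 1)*(o^2 - o - 6) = (o - 3)*(o - 1)*(o + 2)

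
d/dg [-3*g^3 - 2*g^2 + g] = -9*g^2 - 4*g + 1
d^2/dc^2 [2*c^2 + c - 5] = 4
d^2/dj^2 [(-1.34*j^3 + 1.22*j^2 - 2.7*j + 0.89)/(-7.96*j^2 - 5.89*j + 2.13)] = (2.27373675443232e-13*j^5 + 5.6843418860808e-14*j^4 + 594.964268*j^3 - 563.327508*j^2 + 60.78174*j - 35.254738)/(504.358336*j^6 + 1119.599472*j^5 + 423.566724*j^4 - 394.846163*j^3 - 113.341347*j^2 + 80.167023*j - 9.663597)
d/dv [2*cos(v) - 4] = -2*sin(v)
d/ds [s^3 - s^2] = s*(3*s - 2)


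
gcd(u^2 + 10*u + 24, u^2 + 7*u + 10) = 1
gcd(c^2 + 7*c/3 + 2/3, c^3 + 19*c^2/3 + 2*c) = c + 1/3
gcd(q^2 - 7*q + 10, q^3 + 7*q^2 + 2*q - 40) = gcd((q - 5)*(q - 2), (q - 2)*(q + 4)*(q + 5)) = q - 2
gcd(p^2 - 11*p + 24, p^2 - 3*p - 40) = p - 8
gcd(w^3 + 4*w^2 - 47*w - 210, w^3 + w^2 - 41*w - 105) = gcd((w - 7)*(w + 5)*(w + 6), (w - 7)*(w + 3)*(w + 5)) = w^2 - 2*w - 35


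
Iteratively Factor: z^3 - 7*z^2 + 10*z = (z)*(z^2 - 7*z + 10) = z*(z - 2)*(z - 5)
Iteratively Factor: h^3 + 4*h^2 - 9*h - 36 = (h + 4)*(h^2 - 9) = (h - 3)*(h + 4)*(h + 3)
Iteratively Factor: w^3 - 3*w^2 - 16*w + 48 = (w - 4)*(w^2 + w - 12) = (w - 4)*(w + 4)*(w - 3)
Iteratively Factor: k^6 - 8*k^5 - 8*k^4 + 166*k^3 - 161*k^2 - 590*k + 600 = (k + 2)*(k^5 - 10*k^4 + 12*k^3 + 142*k^2 - 445*k + 300) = (k - 5)*(k + 2)*(k^4 - 5*k^3 - 13*k^2 + 77*k - 60) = (k - 5)*(k - 3)*(k + 2)*(k^3 - 2*k^2 - 19*k + 20) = (k - 5)^2*(k - 3)*(k + 2)*(k^2 + 3*k - 4) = (k - 5)^2*(k - 3)*(k + 2)*(k + 4)*(k - 1)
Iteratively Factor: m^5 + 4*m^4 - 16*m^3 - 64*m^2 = (m + 4)*(m^4 - 16*m^2) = m*(m + 4)*(m^3 - 16*m) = m*(m - 4)*(m + 4)*(m^2 + 4*m) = m^2*(m - 4)*(m + 4)*(m + 4)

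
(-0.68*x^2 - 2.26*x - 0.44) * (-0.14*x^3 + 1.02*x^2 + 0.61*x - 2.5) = 0.0952*x^5 - 0.3772*x^4 - 2.6584*x^3 - 0.1274*x^2 + 5.3816*x + 1.1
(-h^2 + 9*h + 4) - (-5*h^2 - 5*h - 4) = 4*h^2 + 14*h + 8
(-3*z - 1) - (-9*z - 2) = 6*z + 1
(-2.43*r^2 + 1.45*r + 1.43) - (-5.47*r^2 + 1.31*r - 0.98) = 3.04*r^2 + 0.14*r + 2.41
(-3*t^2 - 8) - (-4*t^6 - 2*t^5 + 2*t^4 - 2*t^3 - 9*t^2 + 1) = 4*t^6 + 2*t^5 - 2*t^4 + 2*t^3 + 6*t^2 - 9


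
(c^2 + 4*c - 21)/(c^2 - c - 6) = (c + 7)/(c + 2)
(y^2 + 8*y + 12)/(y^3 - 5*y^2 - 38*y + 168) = (y + 2)/(y^2 - 11*y + 28)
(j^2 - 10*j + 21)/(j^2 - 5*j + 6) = (j - 7)/(j - 2)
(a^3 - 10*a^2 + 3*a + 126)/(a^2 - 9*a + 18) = (a^2 - 4*a - 21)/(a - 3)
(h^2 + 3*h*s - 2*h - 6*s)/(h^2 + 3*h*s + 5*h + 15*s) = (h - 2)/(h + 5)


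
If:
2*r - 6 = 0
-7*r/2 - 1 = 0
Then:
No Solution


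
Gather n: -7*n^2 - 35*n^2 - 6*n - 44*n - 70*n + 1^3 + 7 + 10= -42*n^2 - 120*n + 18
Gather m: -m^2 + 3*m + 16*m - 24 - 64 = -m^2 + 19*m - 88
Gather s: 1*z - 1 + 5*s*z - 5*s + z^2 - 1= s*(5*z - 5) + z^2 + z - 2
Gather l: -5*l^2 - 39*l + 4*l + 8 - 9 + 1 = -5*l^2 - 35*l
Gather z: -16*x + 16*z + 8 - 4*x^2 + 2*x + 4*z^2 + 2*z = -4*x^2 - 14*x + 4*z^2 + 18*z + 8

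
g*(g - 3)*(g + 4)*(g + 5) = g^4 + 6*g^3 - 7*g^2 - 60*g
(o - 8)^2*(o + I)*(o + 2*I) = o^4 - 16*o^3 + 3*I*o^3 + 62*o^2 - 48*I*o^2 + 32*o + 192*I*o - 128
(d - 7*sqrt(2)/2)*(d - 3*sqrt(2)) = d^2 - 13*sqrt(2)*d/2 + 21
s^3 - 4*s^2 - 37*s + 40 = (s - 8)*(s - 1)*(s + 5)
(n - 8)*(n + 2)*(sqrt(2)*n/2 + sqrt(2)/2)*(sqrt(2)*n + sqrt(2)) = n^4 - 4*n^3 - 27*n^2 - 38*n - 16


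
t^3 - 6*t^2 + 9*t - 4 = (t - 4)*(t - 1)^2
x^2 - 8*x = x*(x - 8)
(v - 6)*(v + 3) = v^2 - 3*v - 18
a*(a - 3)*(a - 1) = a^3 - 4*a^2 + 3*a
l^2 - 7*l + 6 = (l - 6)*(l - 1)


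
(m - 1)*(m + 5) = m^2 + 4*m - 5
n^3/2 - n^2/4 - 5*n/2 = n*(n/2 + 1)*(n - 5/2)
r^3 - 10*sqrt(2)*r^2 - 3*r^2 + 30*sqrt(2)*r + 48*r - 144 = (r - 3)*(r - 6*sqrt(2))*(r - 4*sqrt(2))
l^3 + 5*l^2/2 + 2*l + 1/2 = (l + 1/2)*(l + 1)^2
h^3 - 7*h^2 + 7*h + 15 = (h - 5)*(h - 3)*(h + 1)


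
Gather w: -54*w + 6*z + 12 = -54*w + 6*z + 12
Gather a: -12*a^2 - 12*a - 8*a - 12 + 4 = -12*a^2 - 20*a - 8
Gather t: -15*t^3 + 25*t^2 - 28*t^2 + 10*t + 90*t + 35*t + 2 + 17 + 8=-15*t^3 - 3*t^2 + 135*t + 27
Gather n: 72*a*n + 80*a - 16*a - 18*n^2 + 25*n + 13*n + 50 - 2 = 64*a - 18*n^2 + n*(72*a + 38) + 48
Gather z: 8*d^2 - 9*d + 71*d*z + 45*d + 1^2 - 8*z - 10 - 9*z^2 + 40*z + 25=8*d^2 + 36*d - 9*z^2 + z*(71*d + 32) + 16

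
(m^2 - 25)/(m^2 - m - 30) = (m - 5)/(m - 6)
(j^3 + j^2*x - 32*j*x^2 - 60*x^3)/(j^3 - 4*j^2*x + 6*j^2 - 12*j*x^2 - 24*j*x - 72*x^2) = (j + 5*x)/(j + 6)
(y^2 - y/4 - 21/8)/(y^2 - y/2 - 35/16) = 2*(2*y + 3)/(4*y + 5)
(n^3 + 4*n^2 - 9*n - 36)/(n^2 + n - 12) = n + 3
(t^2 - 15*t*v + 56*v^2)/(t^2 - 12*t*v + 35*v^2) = (t - 8*v)/(t - 5*v)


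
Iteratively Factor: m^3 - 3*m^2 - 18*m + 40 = (m + 4)*(m^2 - 7*m + 10) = (m - 5)*(m + 4)*(m - 2)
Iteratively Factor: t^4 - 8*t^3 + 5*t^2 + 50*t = (t)*(t^3 - 8*t^2 + 5*t + 50) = t*(t + 2)*(t^2 - 10*t + 25) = t*(t - 5)*(t + 2)*(t - 5)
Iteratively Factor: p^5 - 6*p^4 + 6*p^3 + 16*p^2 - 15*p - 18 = (p - 3)*(p^4 - 3*p^3 - 3*p^2 + 7*p + 6) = (p - 3)^2*(p^3 - 3*p - 2) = (p - 3)^2*(p + 1)*(p^2 - p - 2) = (p - 3)^2*(p - 2)*(p + 1)*(p + 1)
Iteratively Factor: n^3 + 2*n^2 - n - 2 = (n + 2)*(n^2 - 1) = (n - 1)*(n + 2)*(n + 1)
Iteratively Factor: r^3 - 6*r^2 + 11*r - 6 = (r - 3)*(r^2 - 3*r + 2) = (r - 3)*(r - 1)*(r - 2)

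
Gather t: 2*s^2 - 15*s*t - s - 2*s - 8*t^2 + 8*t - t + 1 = 2*s^2 - 3*s - 8*t^2 + t*(7 - 15*s) + 1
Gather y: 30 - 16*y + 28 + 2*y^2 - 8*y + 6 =2*y^2 - 24*y + 64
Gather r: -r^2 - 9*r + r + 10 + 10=-r^2 - 8*r + 20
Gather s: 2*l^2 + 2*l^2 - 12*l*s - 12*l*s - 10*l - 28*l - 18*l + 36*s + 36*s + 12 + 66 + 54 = 4*l^2 - 56*l + s*(72 - 24*l) + 132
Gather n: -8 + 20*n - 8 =20*n - 16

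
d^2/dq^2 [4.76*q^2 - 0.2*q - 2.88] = 9.52000000000000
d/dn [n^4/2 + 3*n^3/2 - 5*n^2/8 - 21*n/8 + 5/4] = 2*n^3 + 9*n^2/2 - 5*n/4 - 21/8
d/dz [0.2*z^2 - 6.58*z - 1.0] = 0.4*z - 6.58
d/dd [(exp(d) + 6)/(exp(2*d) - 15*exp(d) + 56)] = (-(exp(d) + 6)*(2*exp(d) - 15) + exp(2*d) - 15*exp(d) + 56)*exp(d)/(exp(2*d) - 15*exp(d) + 56)^2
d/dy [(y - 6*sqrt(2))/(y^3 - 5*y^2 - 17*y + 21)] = (y^3 - 5*y^2 - 17*y + (y - 6*sqrt(2))*(-3*y^2 + 10*y + 17) + 21)/(y^3 - 5*y^2 - 17*y + 21)^2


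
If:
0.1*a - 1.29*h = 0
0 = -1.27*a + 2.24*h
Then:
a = 0.00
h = 0.00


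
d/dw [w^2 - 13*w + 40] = 2*w - 13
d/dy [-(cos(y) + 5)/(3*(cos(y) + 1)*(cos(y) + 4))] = (sin(y)^2 - 10*cos(y) - 22)*sin(y)/(3*(cos(y) + 1)^2*(cos(y) + 4)^2)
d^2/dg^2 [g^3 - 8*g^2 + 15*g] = 6*g - 16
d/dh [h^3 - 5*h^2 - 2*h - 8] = 3*h^2 - 10*h - 2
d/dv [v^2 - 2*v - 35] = 2*v - 2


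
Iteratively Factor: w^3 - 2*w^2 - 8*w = (w + 2)*(w^2 - 4*w) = (w - 4)*(w + 2)*(w)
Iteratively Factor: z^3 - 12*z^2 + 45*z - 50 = (z - 5)*(z^2 - 7*z + 10) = (z - 5)^2*(z - 2)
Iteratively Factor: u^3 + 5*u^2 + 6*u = (u + 3)*(u^2 + 2*u) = u*(u + 3)*(u + 2)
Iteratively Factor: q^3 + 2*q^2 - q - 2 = (q + 2)*(q^2 - 1) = (q + 1)*(q + 2)*(q - 1)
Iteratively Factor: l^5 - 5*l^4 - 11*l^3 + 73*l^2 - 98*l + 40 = (l + 4)*(l^4 - 9*l^3 + 25*l^2 - 27*l + 10) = (l - 1)*(l + 4)*(l^3 - 8*l^2 + 17*l - 10) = (l - 5)*(l - 1)*(l + 4)*(l^2 - 3*l + 2) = (l - 5)*(l - 1)^2*(l + 4)*(l - 2)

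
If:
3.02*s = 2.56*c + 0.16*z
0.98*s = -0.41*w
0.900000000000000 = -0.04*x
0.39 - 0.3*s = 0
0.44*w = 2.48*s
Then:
No Solution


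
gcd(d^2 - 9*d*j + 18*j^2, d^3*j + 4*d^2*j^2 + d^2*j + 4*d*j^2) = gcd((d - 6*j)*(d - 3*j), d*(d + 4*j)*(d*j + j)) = 1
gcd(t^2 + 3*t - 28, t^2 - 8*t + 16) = t - 4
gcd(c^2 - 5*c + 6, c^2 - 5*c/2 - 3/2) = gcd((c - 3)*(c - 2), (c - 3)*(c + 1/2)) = c - 3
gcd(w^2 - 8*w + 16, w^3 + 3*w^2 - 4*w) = 1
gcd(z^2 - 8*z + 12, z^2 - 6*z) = z - 6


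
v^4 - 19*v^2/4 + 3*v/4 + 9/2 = (v - 3/2)^2*(v + 1)*(v + 2)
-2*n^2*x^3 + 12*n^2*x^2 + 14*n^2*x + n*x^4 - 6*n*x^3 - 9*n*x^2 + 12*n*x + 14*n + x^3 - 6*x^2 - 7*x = (-2*n + x)*(x - 7)*(x + 1)*(n*x + 1)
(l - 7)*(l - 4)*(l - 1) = l^3 - 12*l^2 + 39*l - 28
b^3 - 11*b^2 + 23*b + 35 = (b - 7)*(b - 5)*(b + 1)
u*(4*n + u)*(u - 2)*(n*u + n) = 4*n^2*u^3 - 4*n^2*u^2 - 8*n^2*u + n*u^4 - n*u^3 - 2*n*u^2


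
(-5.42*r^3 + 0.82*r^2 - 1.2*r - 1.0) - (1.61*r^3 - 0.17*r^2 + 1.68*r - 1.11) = -7.03*r^3 + 0.99*r^2 - 2.88*r + 0.11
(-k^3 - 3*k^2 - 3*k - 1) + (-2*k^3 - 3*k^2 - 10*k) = -3*k^3 - 6*k^2 - 13*k - 1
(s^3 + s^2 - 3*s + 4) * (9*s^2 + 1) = 9*s^5 + 9*s^4 - 26*s^3 + 37*s^2 - 3*s + 4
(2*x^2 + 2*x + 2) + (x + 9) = 2*x^2 + 3*x + 11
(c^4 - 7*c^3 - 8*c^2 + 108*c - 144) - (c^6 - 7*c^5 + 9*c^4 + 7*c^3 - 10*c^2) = -c^6 + 7*c^5 - 8*c^4 - 14*c^3 + 2*c^2 + 108*c - 144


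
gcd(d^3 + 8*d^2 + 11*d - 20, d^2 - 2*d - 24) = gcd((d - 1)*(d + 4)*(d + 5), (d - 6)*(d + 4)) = d + 4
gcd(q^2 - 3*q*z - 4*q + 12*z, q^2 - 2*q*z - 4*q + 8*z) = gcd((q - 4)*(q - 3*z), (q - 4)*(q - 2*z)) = q - 4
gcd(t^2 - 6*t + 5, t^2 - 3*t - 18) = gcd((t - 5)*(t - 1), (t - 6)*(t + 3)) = 1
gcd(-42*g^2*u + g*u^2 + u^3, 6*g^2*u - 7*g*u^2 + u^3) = -6*g*u + u^2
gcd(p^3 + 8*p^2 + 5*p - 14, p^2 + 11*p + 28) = p + 7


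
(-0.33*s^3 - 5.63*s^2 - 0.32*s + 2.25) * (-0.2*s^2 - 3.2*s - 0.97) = 0.066*s^5 + 2.182*s^4 + 18.4001*s^3 + 6.0351*s^2 - 6.8896*s - 2.1825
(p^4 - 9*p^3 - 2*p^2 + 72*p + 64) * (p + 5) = p^5 - 4*p^4 - 47*p^3 + 62*p^2 + 424*p + 320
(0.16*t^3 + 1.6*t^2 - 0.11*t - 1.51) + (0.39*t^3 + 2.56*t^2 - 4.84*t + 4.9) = 0.55*t^3 + 4.16*t^2 - 4.95*t + 3.39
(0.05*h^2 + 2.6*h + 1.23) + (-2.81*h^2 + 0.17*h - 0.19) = -2.76*h^2 + 2.77*h + 1.04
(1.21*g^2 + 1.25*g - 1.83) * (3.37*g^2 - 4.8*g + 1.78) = 4.0777*g^4 - 1.5955*g^3 - 10.0133*g^2 + 11.009*g - 3.2574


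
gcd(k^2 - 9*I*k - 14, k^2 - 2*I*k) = k - 2*I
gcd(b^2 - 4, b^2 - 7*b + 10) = b - 2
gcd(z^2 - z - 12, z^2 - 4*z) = z - 4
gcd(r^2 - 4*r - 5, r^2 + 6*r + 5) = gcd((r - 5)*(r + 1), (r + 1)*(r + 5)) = r + 1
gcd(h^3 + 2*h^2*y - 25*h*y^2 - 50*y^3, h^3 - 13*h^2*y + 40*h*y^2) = -h + 5*y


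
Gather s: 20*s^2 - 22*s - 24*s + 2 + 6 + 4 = 20*s^2 - 46*s + 12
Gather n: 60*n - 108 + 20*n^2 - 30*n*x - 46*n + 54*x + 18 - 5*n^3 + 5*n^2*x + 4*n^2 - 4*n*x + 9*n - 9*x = -5*n^3 + n^2*(5*x + 24) + n*(23 - 34*x) + 45*x - 90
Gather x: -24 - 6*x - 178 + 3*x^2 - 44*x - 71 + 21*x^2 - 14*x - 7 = 24*x^2 - 64*x - 280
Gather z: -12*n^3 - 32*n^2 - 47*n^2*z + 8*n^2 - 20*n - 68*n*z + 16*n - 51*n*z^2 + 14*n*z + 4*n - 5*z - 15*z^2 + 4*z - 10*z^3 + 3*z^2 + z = -12*n^3 - 24*n^2 - 10*z^3 + z^2*(-51*n - 12) + z*(-47*n^2 - 54*n)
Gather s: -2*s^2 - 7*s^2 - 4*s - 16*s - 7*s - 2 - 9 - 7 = -9*s^2 - 27*s - 18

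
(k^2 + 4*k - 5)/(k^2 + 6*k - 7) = (k + 5)/(k + 7)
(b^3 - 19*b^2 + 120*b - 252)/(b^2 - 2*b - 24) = (b^2 - 13*b + 42)/(b + 4)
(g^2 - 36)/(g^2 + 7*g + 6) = (g - 6)/(g + 1)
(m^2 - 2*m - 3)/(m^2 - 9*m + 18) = (m + 1)/(m - 6)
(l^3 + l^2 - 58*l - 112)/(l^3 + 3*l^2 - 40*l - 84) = (l - 8)/(l - 6)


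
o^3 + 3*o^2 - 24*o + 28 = (o - 2)^2*(o + 7)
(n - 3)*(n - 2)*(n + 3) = n^3 - 2*n^2 - 9*n + 18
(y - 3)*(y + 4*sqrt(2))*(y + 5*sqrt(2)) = y^3 - 3*y^2 + 9*sqrt(2)*y^2 - 27*sqrt(2)*y + 40*y - 120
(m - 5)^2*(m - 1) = m^3 - 11*m^2 + 35*m - 25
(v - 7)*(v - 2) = v^2 - 9*v + 14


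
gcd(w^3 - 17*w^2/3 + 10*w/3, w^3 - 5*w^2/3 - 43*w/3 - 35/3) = w - 5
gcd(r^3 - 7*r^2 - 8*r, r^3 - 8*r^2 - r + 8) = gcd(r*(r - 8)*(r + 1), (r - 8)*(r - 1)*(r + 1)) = r^2 - 7*r - 8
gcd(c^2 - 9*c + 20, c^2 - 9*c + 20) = c^2 - 9*c + 20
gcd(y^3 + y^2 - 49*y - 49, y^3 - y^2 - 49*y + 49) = y^2 - 49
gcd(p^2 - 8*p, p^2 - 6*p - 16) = p - 8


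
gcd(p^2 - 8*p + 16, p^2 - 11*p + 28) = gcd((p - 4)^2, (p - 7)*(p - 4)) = p - 4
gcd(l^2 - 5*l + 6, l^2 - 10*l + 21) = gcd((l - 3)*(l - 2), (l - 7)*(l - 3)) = l - 3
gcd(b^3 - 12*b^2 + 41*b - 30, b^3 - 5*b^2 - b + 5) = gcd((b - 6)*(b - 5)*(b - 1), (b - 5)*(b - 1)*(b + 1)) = b^2 - 6*b + 5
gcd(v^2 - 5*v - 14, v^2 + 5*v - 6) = 1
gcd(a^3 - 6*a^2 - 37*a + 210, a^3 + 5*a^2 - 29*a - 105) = a - 5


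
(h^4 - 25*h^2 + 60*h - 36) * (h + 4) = h^5 + 4*h^4 - 25*h^3 - 40*h^2 + 204*h - 144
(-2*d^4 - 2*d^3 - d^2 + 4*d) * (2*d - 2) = -4*d^5 + 2*d^3 + 10*d^2 - 8*d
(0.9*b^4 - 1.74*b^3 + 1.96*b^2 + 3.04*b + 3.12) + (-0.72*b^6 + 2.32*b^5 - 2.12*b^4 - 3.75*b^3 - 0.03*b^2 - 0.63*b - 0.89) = -0.72*b^6 + 2.32*b^5 - 1.22*b^4 - 5.49*b^3 + 1.93*b^2 + 2.41*b + 2.23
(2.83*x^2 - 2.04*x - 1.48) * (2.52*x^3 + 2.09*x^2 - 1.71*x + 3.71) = 7.1316*x^5 + 0.773899999999999*x^4 - 12.8325*x^3 + 10.8945*x^2 - 5.0376*x - 5.4908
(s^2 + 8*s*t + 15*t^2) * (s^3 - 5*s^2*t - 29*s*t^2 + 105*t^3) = s^5 + 3*s^4*t - 54*s^3*t^2 - 202*s^2*t^3 + 405*s*t^4 + 1575*t^5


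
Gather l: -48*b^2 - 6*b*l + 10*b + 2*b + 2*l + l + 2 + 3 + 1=-48*b^2 + 12*b + l*(3 - 6*b) + 6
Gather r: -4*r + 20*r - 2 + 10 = 16*r + 8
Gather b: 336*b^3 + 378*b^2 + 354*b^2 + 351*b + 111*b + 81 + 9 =336*b^3 + 732*b^2 + 462*b + 90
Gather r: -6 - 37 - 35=-78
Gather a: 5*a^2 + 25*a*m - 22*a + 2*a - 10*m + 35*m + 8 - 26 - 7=5*a^2 + a*(25*m - 20) + 25*m - 25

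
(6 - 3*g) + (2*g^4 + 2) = 2*g^4 - 3*g + 8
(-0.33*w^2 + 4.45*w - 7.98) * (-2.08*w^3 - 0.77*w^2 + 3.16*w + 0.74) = 0.6864*w^5 - 9.0019*w^4 + 12.1291*w^3 + 19.9624*w^2 - 21.9238*w - 5.9052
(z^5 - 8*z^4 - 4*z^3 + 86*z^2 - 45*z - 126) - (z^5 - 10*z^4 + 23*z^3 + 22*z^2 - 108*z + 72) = 2*z^4 - 27*z^3 + 64*z^2 + 63*z - 198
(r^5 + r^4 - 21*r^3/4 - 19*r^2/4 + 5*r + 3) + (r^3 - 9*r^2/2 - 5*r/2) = r^5 + r^4 - 17*r^3/4 - 37*r^2/4 + 5*r/2 + 3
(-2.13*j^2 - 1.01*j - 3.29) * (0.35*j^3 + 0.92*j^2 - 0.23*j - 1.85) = -0.7455*j^5 - 2.3131*j^4 - 1.5908*j^3 + 1.146*j^2 + 2.6252*j + 6.0865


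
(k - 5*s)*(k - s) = k^2 - 6*k*s + 5*s^2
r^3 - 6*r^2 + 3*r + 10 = (r - 5)*(r - 2)*(r + 1)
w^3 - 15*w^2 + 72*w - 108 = (w - 6)^2*(w - 3)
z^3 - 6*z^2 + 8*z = z*(z - 4)*(z - 2)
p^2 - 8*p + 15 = (p - 5)*(p - 3)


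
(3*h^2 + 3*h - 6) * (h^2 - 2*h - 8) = 3*h^4 - 3*h^3 - 36*h^2 - 12*h + 48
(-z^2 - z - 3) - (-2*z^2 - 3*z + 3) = z^2 + 2*z - 6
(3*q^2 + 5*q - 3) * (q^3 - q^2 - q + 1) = 3*q^5 + 2*q^4 - 11*q^3 + q^2 + 8*q - 3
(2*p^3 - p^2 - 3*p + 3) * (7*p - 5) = 14*p^4 - 17*p^3 - 16*p^2 + 36*p - 15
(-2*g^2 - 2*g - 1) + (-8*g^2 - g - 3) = -10*g^2 - 3*g - 4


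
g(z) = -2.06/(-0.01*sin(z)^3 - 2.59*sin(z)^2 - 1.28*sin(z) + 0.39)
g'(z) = -2.06*(0.03*sin(z)^2*cos(z) + 5.18*sin(z)*cos(z) + 1.28*cos(z))/(-0.01*sin(z)^3 - 2.59*sin(z)^2 - 1.28*sin(z) + 0.39)^2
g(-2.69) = -4.52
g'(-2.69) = -8.68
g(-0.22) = -3.77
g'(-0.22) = -1.02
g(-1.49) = 2.30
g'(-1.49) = 0.80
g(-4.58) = 0.60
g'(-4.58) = 0.15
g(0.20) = -61.68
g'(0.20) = -4181.45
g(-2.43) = -16.59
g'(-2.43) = -211.57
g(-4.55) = 0.60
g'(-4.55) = 0.18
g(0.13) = -11.41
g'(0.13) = -122.35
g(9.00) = 3.56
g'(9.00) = 19.21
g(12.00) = -6.19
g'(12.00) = 23.42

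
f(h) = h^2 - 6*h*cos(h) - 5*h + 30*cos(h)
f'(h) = 6*h*sin(h) + 2*h - 30*sin(h) - 6*cos(h) - 5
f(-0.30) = 31.97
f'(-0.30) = -1.93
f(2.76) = -18.66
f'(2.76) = 1.08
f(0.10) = 28.76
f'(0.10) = -13.71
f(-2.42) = -15.47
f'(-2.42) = 24.07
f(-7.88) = 99.48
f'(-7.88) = 56.65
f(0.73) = 15.97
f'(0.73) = -25.10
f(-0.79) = 29.03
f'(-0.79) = 13.87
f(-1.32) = 17.75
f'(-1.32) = 27.60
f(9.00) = 57.87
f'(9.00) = 28.36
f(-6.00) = 129.37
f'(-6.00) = -41.20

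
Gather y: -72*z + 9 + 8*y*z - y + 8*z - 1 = y*(8*z - 1) - 64*z + 8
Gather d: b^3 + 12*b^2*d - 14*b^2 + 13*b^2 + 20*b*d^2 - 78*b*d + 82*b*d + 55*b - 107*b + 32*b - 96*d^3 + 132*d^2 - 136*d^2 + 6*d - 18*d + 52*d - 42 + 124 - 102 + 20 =b^3 - b^2 - 20*b - 96*d^3 + d^2*(20*b - 4) + d*(12*b^2 + 4*b + 40)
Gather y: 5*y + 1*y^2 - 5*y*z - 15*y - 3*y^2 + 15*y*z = -2*y^2 + y*(10*z - 10)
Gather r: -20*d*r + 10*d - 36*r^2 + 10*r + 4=10*d - 36*r^2 + r*(10 - 20*d) + 4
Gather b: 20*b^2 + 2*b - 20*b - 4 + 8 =20*b^2 - 18*b + 4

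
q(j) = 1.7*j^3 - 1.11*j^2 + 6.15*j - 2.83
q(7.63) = 734.61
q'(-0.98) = 13.22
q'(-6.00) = 203.07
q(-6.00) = -446.89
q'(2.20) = 25.95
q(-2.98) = -76.00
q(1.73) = 13.29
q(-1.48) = -19.87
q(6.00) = 361.31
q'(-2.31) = 38.49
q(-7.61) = -863.12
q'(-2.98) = 58.06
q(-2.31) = -43.91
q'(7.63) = 286.12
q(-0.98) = -11.52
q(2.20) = 23.43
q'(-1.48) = 20.61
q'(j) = 5.1*j^2 - 2.22*j + 6.15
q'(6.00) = 176.43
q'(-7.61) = 318.40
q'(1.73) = 17.57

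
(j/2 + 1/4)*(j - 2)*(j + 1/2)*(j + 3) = j^4/2 + j^3 - 19*j^2/8 - 23*j/8 - 3/4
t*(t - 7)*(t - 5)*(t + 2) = t^4 - 10*t^3 + 11*t^2 + 70*t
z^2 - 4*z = z*(z - 4)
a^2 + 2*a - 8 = (a - 2)*(a + 4)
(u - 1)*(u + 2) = u^2 + u - 2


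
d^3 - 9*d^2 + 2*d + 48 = (d - 8)*(d - 3)*(d + 2)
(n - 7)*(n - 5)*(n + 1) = n^3 - 11*n^2 + 23*n + 35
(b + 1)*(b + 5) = b^2 + 6*b + 5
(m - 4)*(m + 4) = m^2 - 16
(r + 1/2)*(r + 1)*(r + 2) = r^3 + 7*r^2/2 + 7*r/2 + 1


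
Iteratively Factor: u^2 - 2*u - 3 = (u + 1)*(u - 3)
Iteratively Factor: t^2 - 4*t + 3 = (t - 3)*(t - 1)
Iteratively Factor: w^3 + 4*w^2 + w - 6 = (w + 2)*(w^2 + 2*w - 3) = (w + 2)*(w + 3)*(w - 1)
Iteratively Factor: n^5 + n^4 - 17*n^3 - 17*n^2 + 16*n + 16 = (n - 4)*(n^4 + 5*n^3 + 3*n^2 - 5*n - 4) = (n - 4)*(n + 1)*(n^3 + 4*n^2 - n - 4) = (n - 4)*(n + 1)^2*(n^2 + 3*n - 4) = (n - 4)*(n + 1)^2*(n + 4)*(n - 1)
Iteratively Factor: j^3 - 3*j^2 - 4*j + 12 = (j - 2)*(j^2 - j - 6) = (j - 3)*(j - 2)*(j + 2)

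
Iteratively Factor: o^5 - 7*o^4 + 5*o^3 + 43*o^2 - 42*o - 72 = (o - 3)*(o^4 - 4*o^3 - 7*o^2 + 22*o + 24) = (o - 3)^2*(o^3 - o^2 - 10*o - 8) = (o - 3)^2*(o + 1)*(o^2 - 2*o - 8) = (o - 3)^2*(o + 1)*(o + 2)*(o - 4)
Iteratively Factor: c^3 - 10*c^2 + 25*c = (c - 5)*(c^2 - 5*c) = c*(c - 5)*(c - 5)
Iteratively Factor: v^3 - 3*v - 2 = (v - 2)*(v^2 + 2*v + 1) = (v - 2)*(v + 1)*(v + 1)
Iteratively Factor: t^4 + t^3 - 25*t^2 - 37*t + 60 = (t + 4)*(t^3 - 3*t^2 - 13*t + 15) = (t - 5)*(t + 4)*(t^2 + 2*t - 3) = (t - 5)*(t + 3)*(t + 4)*(t - 1)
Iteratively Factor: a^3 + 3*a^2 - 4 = (a - 1)*(a^2 + 4*a + 4) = (a - 1)*(a + 2)*(a + 2)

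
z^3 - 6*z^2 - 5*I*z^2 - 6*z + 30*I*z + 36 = (z - 6)*(z - 3*I)*(z - 2*I)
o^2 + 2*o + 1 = (o + 1)^2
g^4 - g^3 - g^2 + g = g*(g - 1)^2*(g + 1)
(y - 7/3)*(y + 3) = y^2 + 2*y/3 - 7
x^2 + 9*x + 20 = (x + 4)*(x + 5)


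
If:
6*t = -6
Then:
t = -1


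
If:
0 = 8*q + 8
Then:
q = -1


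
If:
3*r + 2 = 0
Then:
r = -2/3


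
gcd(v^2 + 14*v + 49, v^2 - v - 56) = v + 7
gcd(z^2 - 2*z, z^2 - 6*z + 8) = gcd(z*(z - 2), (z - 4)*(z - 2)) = z - 2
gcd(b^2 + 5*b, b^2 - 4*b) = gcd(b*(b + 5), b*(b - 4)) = b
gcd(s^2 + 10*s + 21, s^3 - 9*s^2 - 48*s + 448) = s + 7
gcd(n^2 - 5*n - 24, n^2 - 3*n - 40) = n - 8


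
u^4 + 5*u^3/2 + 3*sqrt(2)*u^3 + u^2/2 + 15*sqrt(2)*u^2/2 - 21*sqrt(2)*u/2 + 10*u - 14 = (u - 1)*(u + 7/2)*(u + sqrt(2))*(u + 2*sqrt(2))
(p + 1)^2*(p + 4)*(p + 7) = p^4 + 13*p^3 + 51*p^2 + 67*p + 28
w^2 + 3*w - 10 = (w - 2)*(w + 5)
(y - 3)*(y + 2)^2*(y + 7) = y^4 + 8*y^3 - y^2 - 68*y - 84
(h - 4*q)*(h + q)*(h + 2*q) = h^3 - h^2*q - 10*h*q^2 - 8*q^3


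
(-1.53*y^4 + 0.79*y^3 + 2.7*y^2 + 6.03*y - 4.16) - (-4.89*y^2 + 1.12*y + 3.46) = -1.53*y^4 + 0.79*y^3 + 7.59*y^2 + 4.91*y - 7.62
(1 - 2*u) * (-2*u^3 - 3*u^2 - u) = 4*u^4 + 4*u^3 - u^2 - u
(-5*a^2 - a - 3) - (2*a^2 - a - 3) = -7*a^2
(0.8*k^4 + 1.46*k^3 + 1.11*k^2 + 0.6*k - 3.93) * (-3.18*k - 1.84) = -2.544*k^5 - 6.1148*k^4 - 6.2162*k^3 - 3.9504*k^2 + 11.3934*k + 7.2312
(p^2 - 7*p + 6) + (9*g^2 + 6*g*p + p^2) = 9*g^2 + 6*g*p + 2*p^2 - 7*p + 6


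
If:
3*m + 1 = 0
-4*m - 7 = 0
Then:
No Solution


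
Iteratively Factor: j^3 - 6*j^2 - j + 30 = (j + 2)*(j^2 - 8*j + 15) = (j - 3)*(j + 2)*(j - 5)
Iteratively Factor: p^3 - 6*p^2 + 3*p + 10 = (p - 2)*(p^2 - 4*p - 5) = (p - 2)*(p + 1)*(p - 5)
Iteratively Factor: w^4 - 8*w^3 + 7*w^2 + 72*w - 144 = (w - 3)*(w^3 - 5*w^2 - 8*w + 48) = (w - 4)*(w - 3)*(w^2 - w - 12) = (w - 4)*(w - 3)*(w + 3)*(w - 4)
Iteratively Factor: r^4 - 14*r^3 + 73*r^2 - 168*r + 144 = (r - 3)*(r^3 - 11*r^2 + 40*r - 48) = (r - 4)*(r - 3)*(r^2 - 7*r + 12) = (r - 4)*(r - 3)^2*(r - 4)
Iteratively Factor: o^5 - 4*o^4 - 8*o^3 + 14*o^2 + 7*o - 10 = (o - 1)*(o^4 - 3*o^3 - 11*o^2 + 3*o + 10) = (o - 1)^2*(o^3 - 2*o^2 - 13*o - 10) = (o - 5)*(o - 1)^2*(o^2 + 3*o + 2) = (o - 5)*(o - 1)^2*(o + 1)*(o + 2)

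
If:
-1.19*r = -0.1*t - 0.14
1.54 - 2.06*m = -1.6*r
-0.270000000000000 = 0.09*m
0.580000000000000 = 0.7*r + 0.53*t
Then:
No Solution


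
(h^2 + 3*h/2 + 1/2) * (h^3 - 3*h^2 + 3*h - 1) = h^5 - 3*h^4/2 - h^3 + 2*h^2 - 1/2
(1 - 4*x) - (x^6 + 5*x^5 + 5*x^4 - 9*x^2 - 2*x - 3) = -x^6 - 5*x^5 - 5*x^4 + 9*x^2 - 2*x + 4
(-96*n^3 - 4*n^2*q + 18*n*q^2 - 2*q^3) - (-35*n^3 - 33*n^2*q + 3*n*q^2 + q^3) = -61*n^3 + 29*n^2*q + 15*n*q^2 - 3*q^3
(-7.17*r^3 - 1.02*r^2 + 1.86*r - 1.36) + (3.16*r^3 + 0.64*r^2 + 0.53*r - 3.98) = -4.01*r^3 - 0.38*r^2 + 2.39*r - 5.34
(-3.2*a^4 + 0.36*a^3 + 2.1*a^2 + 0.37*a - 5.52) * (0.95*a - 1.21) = -3.04*a^5 + 4.214*a^4 + 1.5594*a^3 - 2.1895*a^2 - 5.6917*a + 6.6792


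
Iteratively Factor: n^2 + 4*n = (n)*(n + 4)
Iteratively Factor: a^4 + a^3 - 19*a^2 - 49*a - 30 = (a + 2)*(a^3 - a^2 - 17*a - 15) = (a + 2)*(a + 3)*(a^2 - 4*a - 5) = (a - 5)*(a + 2)*(a + 3)*(a + 1)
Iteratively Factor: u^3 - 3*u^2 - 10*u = (u + 2)*(u^2 - 5*u) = (u - 5)*(u + 2)*(u)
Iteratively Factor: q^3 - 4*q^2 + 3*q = (q - 1)*(q^2 - 3*q) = (q - 3)*(q - 1)*(q)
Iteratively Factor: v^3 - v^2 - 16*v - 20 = (v + 2)*(v^2 - 3*v - 10) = (v + 2)^2*(v - 5)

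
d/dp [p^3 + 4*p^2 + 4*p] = 3*p^2 + 8*p + 4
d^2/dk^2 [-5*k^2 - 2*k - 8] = -10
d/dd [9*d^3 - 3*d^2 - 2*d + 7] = 27*d^2 - 6*d - 2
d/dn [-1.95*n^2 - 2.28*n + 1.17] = -3.9*n - 2.28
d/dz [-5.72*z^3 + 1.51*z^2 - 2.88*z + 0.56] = -17.16*z^2 + 3.02*z - 2.88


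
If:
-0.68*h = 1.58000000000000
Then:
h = -2.32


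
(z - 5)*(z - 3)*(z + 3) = z^3 - 5*z^2 - 9*z + 45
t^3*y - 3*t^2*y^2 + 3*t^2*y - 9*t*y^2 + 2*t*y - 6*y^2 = (t + 2)*(t - 3*y)*(t*y + y)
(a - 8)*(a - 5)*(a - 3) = a^3 - 16*a^2 + 79*a - 120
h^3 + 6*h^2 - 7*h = h*(h - 1)*(h + 7)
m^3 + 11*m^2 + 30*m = m*(m + 5)*(m + 6)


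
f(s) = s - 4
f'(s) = 1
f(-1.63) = -5.63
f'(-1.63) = 1.00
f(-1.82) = -5.82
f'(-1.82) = 1.00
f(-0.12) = -4.12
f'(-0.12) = 1.00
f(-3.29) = -7.29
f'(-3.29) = 1.00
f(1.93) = -2.07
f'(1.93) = 1.00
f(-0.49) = -4.49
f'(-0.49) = 1.00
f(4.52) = 0.52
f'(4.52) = 1.00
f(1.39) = -2.61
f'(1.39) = 1.00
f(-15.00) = -19.00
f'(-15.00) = 1.00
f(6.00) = 2.00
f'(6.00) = 1.00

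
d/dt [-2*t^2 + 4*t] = 4 - 4*t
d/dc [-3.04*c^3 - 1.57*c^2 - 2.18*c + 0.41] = -9.12*c^2 - 3.14*c - 2.18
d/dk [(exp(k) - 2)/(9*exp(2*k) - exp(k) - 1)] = (-(exp(k) - 2)*(18*exp(k) - 1) + 9*exp(2*k) - exp(k) - 1)*exp(k)/(-9*exp(2*k) + exp(k) + 1)^2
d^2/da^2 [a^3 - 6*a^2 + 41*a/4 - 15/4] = 6*a - 12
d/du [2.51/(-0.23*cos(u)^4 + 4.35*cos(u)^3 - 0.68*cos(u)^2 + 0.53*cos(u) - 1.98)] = (-2.3092*cos(u)^3 + 32.7555*cos(u)^2 - 3.4136*cos(u) + 1.3303)*sin(u)/(0.23*cos(u)^4 - 4.35*cos(u)^3 + 0.68*cos(u)^2 - 0.53*cos(u) + 1.98)^2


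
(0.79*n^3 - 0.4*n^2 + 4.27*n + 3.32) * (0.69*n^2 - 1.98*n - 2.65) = 0.5451*n^5 - 1.8402*n^4 + 1.6448*n^3 - 5.1038*n^2 - 17.8891*n - 8.798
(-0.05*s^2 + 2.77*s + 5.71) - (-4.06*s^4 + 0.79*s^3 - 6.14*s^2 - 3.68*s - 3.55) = 4.06*s^4 - 0.79*s^3 + 6.09*s^2 + 6.45*s + 9.26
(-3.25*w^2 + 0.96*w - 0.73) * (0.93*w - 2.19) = -3.0225*w^3 + 8.0103*w^2 - 2.7813*w + 1.5987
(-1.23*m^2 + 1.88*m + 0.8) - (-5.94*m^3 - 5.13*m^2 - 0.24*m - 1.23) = 5.94*m^3 + 3.9*m^2 + 2.12*m + 2.03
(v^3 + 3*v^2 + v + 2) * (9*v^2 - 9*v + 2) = 9*v^5 + 18*v^4 - 16*v^3 + 15*v^2 - 16*v + 4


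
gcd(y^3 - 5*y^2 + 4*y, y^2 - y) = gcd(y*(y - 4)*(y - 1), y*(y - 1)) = y^2 - y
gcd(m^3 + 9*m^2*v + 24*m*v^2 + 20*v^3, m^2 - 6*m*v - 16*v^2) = m + 2*v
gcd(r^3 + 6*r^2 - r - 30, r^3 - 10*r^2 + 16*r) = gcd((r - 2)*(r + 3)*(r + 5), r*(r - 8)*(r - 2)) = r - 2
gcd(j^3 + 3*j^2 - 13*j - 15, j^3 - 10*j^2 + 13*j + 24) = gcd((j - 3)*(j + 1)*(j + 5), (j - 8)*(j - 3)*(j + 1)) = j^2 - 2*j - 3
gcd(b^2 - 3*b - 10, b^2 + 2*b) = b + 2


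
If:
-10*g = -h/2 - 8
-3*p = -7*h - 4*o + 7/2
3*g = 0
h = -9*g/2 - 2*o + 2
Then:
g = 0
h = -16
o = 9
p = -53/2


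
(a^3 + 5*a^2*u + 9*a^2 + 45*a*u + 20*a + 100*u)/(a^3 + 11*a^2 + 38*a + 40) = (a + 5*u)/(a + 2)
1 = 1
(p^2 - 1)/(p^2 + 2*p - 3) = (p + 1)/(p + 3)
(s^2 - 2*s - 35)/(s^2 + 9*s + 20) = (s - 7)/(s + 4)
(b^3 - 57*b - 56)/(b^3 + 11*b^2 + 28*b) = (b^2 - 7*b - 8)/(b*(b + 4))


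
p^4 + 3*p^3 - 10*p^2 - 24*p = p*(p - 3)*(p + 2)*(p + 4)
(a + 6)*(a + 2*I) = a^2 + 6*a + 2*I*a + 12*I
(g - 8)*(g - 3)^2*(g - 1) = g^4 - 15*g^3 + 71*g^2 - 129*g + 72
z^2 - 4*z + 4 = (z - 2)^2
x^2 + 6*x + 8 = (x + 2)*(x + 4)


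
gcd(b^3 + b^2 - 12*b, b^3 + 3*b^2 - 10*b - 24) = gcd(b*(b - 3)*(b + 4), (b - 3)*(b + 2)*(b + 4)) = b^2 + b - 12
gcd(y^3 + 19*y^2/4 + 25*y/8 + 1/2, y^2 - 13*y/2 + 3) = 1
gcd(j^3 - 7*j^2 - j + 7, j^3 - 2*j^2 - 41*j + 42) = j^2 - 8*j + 7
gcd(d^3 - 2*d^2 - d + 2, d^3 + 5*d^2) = 1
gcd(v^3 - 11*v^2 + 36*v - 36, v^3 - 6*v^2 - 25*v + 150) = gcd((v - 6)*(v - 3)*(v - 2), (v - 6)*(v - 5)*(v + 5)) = v - 6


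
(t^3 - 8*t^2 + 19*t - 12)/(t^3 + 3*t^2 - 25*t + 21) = (t - 4)/(t + 7)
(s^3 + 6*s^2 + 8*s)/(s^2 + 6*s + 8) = s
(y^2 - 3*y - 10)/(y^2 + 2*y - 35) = (y + 2)/(y + 7)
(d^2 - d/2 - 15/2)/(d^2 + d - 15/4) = 2*(d - 3)/(2*d - 3)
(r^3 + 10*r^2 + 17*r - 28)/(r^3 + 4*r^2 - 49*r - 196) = (r - 1)/(r - 7)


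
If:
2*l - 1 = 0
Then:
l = 1/2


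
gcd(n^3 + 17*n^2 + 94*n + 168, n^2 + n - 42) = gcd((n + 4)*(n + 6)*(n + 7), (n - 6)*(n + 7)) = n + 7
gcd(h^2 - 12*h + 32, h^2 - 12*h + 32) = h^2 - 12*h + 32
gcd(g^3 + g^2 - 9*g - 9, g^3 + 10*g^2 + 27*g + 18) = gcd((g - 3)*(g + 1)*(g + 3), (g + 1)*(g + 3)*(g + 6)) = g^2 + 4*g + 3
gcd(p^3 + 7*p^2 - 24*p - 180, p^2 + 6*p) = p + 6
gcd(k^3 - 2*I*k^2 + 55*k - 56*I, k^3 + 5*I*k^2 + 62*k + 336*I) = k^2 - I*k + 56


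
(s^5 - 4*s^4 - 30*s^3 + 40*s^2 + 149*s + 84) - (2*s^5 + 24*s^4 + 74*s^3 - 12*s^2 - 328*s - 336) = -s^5 - 28*s^4 - 104*s^3 + 52*s^2 + 477*s + 420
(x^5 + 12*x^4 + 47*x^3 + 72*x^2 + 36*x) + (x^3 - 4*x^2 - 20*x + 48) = x^5 + 12*x^4 + 48*x^3 + 68*x^2 + 16*x + 48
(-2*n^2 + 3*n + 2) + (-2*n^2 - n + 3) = -4*n^2 + 2*n + 5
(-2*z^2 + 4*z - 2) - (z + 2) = -2*z^2 + 3*z - 4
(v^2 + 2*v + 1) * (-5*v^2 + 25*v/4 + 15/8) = -5*v^4 - 15*v^3/4 + 75*v^2/8 + 10*v + 15/8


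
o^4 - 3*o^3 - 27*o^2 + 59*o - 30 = (o - 6)*(o - 1)^2*(o + 5)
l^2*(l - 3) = l^3 - 3*l^2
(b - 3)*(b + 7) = b^2 + 4*b - 21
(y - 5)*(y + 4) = y^2 - y - 20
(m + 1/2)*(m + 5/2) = m^2 + 3*m + 5/4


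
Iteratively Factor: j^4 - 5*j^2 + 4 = (j + 2)*(j^3 - 2*j^2 - j + 2) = (j + 1)*(j + 2)*(j^2 - 3*j + 2) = (j - 2)*(j + 1)*(j + 2)*(j - 1)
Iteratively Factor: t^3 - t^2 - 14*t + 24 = (t + 4)*(t^2 - 5*t + 6) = (t - 2)*(t + 4)*(t - 3)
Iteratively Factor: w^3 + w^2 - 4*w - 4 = (w + 1)*(w^2 - 4) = (w - 2)*(w + 1)*(w + 2)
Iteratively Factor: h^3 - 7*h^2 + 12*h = (h - 4)*(h^2 - 3*h) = (h - 4)*(h - 3)*(h)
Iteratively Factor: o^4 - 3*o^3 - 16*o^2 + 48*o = (o)*(o^3 - 3*o^2 - 16*o + 48) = o*(o - 3)*(o^2 - 16) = o*(o - 3)*(o + 4)*(o - 4)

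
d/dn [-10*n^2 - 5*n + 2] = -20*n - 5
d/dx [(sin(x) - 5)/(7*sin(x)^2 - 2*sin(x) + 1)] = (-7*sin(x)^2 + 70*sin(x) - 9)*cos(x)/(7*sin(x)^2 - 2*sin(x) + 1)^2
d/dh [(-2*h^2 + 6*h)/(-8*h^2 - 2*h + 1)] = 2*(26*h^2 - 2*h + 3)/(64*h^4 + 32*h^3 - 12*h^2 - 4*h + 1)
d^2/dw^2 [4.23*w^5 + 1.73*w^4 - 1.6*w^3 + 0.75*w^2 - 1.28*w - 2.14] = 84.6*w^3 + 20.76*w^2 - 9.6*w + 1.5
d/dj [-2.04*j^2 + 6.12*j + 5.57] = 6.12 - 4.08*j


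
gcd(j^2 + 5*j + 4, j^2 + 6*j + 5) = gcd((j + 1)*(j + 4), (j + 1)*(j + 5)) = j + 1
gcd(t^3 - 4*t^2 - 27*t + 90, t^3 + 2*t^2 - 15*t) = t^2 + 2*t - 15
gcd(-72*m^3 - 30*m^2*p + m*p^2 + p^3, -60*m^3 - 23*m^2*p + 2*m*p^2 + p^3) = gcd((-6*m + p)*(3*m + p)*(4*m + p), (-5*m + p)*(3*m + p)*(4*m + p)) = 12*m^2 + 7*m*p + p^2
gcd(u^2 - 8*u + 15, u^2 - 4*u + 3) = u - 3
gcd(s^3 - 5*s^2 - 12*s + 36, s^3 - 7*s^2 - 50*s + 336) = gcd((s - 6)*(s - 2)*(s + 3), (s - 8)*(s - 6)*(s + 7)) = s - 6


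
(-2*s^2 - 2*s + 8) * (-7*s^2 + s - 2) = 14*s^4 + 12*s^3 - 54*s^2 + 12*s - 16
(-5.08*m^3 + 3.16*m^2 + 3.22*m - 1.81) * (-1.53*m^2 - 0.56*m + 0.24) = 7.7724*m^5 - 1.99*m^4 - 7.9154*m^3 + 1.7245*m^2 + 1.7864*m - 0.4344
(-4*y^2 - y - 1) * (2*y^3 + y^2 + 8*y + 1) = -8*y^5 - 6*y^4 - 35*y^3 - 13*y^2 - 9*y - 1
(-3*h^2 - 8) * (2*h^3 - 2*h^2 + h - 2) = -6*h^5 + 6*h^4 - 19*h^3 + 22*h^2 - 8*h + 16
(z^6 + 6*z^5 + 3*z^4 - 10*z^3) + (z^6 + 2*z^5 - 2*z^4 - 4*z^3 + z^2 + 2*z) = 2*z^6 + 8*z^5 + z^4 - 14*z^3 + z^2 + 2*z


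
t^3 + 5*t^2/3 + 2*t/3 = t*(t + 2/3)*(t + 1)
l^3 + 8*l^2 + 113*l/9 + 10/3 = (l + 1/3)*(l + 5/3)*(l + 6)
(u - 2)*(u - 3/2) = u^2 - 7*u/2 + 3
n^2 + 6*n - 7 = (n - 1)*(n + 7)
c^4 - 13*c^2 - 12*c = c*(c - 4)*(c + 1)*(c + 3)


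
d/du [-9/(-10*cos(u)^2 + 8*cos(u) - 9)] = 36*(5*cos(u) - 2)*sin(u)/(10*cos(u)^2 - 8*cos(u) + 9)^2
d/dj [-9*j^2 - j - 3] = -18*j - 1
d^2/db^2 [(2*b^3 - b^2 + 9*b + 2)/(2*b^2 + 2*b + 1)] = 2*(44*b^3 + 42*b^2 - 24*b - 15)/(8*b^6 + 24*b^5 + 36*b^4 + 32*b^3 + 18*b^2 + 6*b + 1)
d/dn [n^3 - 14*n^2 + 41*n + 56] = 3*n^2 - 28*n + 41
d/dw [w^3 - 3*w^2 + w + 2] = 3*w^2 - 6*w + 1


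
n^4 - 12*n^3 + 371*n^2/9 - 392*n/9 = n*(n - 7)*(n - 8/3)*(n - 7/3)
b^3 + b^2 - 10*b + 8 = (b - 2)*(b - 1)*(b + 4)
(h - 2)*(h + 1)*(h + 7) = h^3 + 6*h^2 - 9*h - 14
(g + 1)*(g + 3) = g^2 + 4*g + 3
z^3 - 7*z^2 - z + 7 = (z - 7)*(z - 1)*(z + 1)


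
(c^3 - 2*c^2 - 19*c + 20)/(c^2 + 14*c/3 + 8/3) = 3*(c^2 - 6*c + 5)/(3*c + 2)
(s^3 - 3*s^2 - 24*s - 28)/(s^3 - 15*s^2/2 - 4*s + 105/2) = 2*(s^2 + 4*s + 4)/(2*s^2 - s - 15)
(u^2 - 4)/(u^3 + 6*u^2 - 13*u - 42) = (u - 2)/(u^2 + 4*u - 21)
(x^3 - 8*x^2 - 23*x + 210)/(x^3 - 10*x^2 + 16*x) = (x^3 - 8*x^2 - 23*x + 210)/(x*(x^2 - 10*x + 16))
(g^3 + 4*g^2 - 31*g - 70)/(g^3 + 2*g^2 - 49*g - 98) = (g - 5)/(g - 7)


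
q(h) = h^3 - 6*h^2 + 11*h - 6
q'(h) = 3*h^2 - 12*h + 11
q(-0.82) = -19.61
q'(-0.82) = 22.86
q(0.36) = -2.77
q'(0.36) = 7.07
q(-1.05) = -25.32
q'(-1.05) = 26.91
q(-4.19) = -230.99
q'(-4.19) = 113.95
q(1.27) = 0.34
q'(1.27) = 0.60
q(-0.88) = -21.01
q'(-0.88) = 23.88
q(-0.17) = -8.05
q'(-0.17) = 13.13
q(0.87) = -0.31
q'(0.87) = 2.83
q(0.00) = -6.00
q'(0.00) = 11.00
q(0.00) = -6.00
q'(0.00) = 11.00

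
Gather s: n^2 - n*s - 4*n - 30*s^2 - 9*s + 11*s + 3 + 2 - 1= n^2 - 4*n - 30*s^2 + s*(2 - n) + 4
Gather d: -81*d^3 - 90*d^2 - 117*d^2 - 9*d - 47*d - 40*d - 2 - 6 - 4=-81*d^3 - 207*d^2 - 96*d - 12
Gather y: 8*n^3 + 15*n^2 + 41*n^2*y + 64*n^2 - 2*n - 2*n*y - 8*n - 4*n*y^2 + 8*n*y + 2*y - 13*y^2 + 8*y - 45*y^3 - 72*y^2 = 8*n^3 + 79*n^2 - 10*n - 45*y^3 + y^2*(-4*n - 85) + y*(41*n^2 + 6*n + 10)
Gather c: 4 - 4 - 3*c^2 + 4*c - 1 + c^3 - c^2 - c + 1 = c^3 - 4*c^2 + 3*c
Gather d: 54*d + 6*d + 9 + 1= 60*d + 10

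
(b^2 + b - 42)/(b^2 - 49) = (b - 6)/(b - 7)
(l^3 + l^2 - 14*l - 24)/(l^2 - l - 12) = l + 2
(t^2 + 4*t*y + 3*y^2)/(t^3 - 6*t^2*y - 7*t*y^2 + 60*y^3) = (t + y)/(t^2 - 9*t*y + 20*y^2)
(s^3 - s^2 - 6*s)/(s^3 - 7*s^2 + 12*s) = (s + 2)/(s - 4)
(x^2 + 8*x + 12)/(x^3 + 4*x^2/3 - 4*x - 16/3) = 3*(x + 6)/(3*x^2 - 2*x - 8)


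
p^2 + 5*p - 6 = (p - 1)*(p + 6)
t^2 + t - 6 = (t - 2)*(t + 3)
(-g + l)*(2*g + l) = -2*g^2 + g*l + l^2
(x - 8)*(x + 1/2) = x^2 - 15*x/2 - 4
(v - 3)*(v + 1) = v^2 - 2*v - 3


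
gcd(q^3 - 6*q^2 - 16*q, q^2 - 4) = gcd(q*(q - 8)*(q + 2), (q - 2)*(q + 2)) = q + 2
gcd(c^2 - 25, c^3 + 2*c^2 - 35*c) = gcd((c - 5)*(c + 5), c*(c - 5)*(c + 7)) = c - 5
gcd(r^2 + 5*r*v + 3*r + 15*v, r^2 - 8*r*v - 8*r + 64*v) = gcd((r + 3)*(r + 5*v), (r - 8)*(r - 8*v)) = 1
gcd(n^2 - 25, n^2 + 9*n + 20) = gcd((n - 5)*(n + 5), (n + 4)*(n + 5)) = n + 5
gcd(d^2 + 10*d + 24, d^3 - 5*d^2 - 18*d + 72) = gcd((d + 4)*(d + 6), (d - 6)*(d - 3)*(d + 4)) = d + 4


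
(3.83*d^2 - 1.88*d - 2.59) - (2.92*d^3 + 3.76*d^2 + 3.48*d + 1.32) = -2.92*d^3 + 0.0700000000000003*d^2 - 5.36*d - 3.91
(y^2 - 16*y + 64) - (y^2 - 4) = 68 - 16*y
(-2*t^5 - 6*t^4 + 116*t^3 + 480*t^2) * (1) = -2*t^5 - 6*t^4 + 116*t^3 + 480*t^2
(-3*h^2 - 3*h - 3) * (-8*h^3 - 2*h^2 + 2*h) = 24*h^5 + 30*h^4 + 24*h^3 - 6*h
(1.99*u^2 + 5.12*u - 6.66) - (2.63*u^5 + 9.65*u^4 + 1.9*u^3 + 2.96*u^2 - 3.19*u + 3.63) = -2.63*u^5 - 9.65*u^4 - 1.9*u^3 - 0.97*u^2 + 8.31*u - 10.29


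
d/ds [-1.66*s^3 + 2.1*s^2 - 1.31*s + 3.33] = -4.98*s^2 + 4.2*s - 1.31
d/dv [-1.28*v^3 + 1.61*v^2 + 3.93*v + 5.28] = -3.84*v^2 + 3.22*v + 3.93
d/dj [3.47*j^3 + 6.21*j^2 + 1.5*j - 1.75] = 10.41*j^2 + 12.42*j + 1.5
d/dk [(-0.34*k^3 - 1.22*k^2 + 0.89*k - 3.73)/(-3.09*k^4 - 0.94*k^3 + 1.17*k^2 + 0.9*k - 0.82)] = (-1.0506*k^6 - 7.5396*k^5 + 6.7057*k^4 - 45.0416*k^3 - 11.8215*k^2 + 10.729*k + 2.6272)/(9.5481*k^8 + 5.8092*k^7 - 6.347*k^6 - 7.7616*k^5 + 4.7445*k^4 + 3.6476*k^3 - 1.1088*k^2 - 1.476*k + 0.6724)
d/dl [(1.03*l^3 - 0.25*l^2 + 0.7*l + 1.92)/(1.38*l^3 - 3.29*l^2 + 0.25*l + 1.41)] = (-3.0437*l^4 - 1.417*l^3 - 1.3514*l^2 + 11.9286*l + 0.507)/(1.9044*l^6 - 9.0804*l^5 + 11.5141*l^4 + 2.2466*l^3 - 9.2153*l^2 + 0.705*l + 1.9881)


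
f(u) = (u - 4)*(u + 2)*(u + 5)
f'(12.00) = 486.00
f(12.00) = 1904.00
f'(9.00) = 279.00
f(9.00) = 770.00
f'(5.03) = 88.08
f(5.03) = 72.63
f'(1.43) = -3.29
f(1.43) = -56.68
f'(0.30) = -15.93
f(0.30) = -45.10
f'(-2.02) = -17.88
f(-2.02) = 0.36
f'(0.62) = -13.13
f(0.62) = -49.77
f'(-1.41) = -20.50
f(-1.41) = -11.46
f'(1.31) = -4.99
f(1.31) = -56.18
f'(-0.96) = -21.00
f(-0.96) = -20.84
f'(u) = (u - 4)*(u + 2) + (u - 4)*(u + 5) + (u + 2)*(u + 5)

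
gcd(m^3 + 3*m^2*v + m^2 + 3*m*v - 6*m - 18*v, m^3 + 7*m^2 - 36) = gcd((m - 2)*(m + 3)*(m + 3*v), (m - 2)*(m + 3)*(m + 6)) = m^2 + m - 6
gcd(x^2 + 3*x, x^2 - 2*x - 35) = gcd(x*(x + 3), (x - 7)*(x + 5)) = 1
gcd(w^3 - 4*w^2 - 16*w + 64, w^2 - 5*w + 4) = w - 4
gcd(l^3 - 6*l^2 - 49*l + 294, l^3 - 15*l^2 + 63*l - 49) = l - 7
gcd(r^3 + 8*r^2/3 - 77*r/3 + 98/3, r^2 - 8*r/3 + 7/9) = r - 7/3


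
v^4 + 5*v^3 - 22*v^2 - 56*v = v*(v - 4)*(v + 2)*(v + 7)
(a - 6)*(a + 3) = a^2 - 3*a - 18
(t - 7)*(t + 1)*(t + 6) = t^3 - 43*t - 42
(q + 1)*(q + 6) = q^2 + 7*q + 6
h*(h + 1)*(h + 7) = h^3 + 8*h^2 + 7*h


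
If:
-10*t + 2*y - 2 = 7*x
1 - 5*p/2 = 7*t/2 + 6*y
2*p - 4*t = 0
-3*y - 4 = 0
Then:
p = 36/17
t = 18/17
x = -778/357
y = -4/3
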